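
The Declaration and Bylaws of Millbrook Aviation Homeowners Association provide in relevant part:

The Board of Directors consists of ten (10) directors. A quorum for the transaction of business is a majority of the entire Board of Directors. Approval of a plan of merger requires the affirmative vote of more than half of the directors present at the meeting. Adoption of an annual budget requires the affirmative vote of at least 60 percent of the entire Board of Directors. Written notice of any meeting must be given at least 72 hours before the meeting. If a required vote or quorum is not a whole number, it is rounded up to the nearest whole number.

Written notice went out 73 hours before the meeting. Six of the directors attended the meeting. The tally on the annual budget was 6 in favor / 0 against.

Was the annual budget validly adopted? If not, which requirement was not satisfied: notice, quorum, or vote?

Notice: 73 hours given; 72 required (73 ≥ 72). Satisfied.
Quorum: 6 present; quorum is 6. Satisfied.
Vote: the annual budget requires three-fifths of the entire Board of Directors (10). 3/5 of 10 = 6, so 6 affirmative votes are needed; 6 voted in favor. Satisfied.

Valid — all requirements satisfied.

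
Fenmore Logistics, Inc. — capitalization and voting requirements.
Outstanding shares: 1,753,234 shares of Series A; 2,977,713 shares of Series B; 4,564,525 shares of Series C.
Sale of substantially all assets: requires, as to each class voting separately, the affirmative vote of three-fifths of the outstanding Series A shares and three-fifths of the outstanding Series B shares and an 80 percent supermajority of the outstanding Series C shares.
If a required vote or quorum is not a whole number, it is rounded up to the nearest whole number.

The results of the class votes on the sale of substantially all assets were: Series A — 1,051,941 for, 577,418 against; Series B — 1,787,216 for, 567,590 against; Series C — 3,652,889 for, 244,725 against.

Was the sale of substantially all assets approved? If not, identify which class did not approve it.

Approved — every class gave the required vote.

Series A: 3/5 of 1753234 = 1051940.40, rounded up to 1051941; 1,051,941 required, 1,051,941 in favor — approved.
Series B: 3/5 of 2977713 = 1786627.80, rounded up to 1786628; 1,786,628 required, 1,787,216 in favor — approved.
Series C: 4/5 of 4564525 = 3651620; 3,651,620 required, 3,652,889 in favor — approved.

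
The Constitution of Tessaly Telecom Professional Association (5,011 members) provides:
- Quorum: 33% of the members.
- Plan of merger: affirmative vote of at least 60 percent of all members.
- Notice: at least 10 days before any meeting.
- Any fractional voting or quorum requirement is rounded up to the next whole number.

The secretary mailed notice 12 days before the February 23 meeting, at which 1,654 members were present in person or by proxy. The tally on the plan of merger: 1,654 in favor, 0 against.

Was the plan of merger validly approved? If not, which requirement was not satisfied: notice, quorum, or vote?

Invalid — vote requirement not satisfied.

Notice: 12 days given; 10 required. Satisfied.
Quorum: 33% of 5,011 = 1,653.63, rounded up to 1,654; 1,654 present. Satisfied.
Vote: requires three-fifths of all members (5,011); 3/5 of 5011 = 3006.60, rounded up to 3007, so 3,007 needed; 1,654 in favor. Not satisfied.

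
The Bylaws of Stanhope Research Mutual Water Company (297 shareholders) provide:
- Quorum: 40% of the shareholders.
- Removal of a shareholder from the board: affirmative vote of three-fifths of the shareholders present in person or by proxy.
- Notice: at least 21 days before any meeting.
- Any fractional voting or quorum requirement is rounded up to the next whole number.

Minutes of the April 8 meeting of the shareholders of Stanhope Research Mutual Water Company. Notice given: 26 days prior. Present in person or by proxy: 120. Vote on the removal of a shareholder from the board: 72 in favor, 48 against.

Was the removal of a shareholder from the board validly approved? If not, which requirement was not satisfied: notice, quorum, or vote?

Notice: 26 days given; 21 required. Satisfied.
Quorum: 40% of 297 = 118.80, rounded up to 119; 120 present. Satisfied.
Vote: requires three-fifths of those present (120); 3/5 of 120 = 72, so 72 needed; 72 in favor. Satisfied.

Valid — all requirements satisfied.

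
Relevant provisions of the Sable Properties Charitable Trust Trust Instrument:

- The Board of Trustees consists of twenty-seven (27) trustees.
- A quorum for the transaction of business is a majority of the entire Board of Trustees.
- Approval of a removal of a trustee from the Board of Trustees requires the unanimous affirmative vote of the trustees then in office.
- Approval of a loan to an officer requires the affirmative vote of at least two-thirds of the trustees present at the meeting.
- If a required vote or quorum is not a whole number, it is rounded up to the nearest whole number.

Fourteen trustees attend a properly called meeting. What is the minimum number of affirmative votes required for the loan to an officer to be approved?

10

The loan to an officer requires two-thirds of the trustees present (14).
2/3 of 14 = 9.33, rounded up to 10.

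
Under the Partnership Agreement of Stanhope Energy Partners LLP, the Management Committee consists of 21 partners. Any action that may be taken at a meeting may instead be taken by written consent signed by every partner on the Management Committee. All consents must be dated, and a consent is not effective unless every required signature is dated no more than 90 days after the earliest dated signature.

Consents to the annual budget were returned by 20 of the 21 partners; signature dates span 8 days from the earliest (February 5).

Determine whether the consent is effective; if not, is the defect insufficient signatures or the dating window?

Signatures required: the unanimous vote of 21 — unanimous means all 21, so 21 needed; 20 signed. Insufficient.
Dating window: the latest signature is 8 days after the earliest; the limit is 90 days. Within the window.

Not effective — insufficient signatures.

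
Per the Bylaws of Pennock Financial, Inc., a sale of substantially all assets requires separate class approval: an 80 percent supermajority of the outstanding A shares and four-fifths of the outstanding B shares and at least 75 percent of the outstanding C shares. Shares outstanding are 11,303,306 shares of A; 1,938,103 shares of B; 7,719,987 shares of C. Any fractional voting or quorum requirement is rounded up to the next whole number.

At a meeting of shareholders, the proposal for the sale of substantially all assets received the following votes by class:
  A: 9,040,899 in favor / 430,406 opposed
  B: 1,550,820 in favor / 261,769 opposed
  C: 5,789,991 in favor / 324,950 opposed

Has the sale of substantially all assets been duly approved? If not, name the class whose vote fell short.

Not approved — the A shares did not give the required vote.

A: 4/5 of 11303306 = 9042644.80, rounded up to 9042645; 9,042,645 required, 9,040,899 in favor — not approved.
B: 4/5 of 1938103 = 1550482.40, rounded up to 1550483; 1,550,483 required, 1,550,820 in favor — approved.
C: 3/4 of 7719987 = 5789990.25, rounded up to 5789991; 5,789,991 required, 5,789,991 in favor — approved.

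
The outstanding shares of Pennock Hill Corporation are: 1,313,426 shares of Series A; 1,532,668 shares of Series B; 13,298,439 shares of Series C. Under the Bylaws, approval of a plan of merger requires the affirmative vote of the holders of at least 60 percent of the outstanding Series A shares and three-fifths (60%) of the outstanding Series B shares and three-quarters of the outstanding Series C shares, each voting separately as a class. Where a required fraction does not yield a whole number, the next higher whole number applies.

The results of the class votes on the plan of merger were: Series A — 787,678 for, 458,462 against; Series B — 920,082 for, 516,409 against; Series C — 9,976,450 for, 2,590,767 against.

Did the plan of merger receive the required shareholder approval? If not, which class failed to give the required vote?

Series A: 3/5 of 1313426 = 788055.60, rounded up to 788056; 788,056 required, 787,678 in favor — not approved.
Series B: 3/5 of 1532668 = 919600.80, rounded up to 919601; 919,601 required, 920,082 in favor — approved.
Series C: 3/4 of 13298439 = 9973829.25, rounded up to 9973830; 9,973,830 required, 9,976,450 in favor — approved.

Not approved — the Series A shares did not give the required vote.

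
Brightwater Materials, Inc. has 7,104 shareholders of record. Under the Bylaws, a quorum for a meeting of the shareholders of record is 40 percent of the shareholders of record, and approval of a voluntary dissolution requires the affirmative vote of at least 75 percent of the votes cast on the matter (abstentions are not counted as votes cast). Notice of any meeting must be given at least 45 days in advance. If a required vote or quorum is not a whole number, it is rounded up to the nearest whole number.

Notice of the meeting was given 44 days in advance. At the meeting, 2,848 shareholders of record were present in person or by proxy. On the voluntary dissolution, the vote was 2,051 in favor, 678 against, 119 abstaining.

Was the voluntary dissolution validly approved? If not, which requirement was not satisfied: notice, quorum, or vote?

Invalid — notice requirement not satisfied.

Notice: 44 days given; 45 required. Not satisfied.
Quorum: 40% of 7,104 = 2,841.60, rounded up to 2,842; 2,848 present. Satisfied.
Vote: requires three-fourths of the votes cast (2,848 − 119 abstaining = 2,729); 3/4 of 2729 = 2046.75, rounded up to 2047, so 2,047 needed; 2,051 in favor. Satisfied.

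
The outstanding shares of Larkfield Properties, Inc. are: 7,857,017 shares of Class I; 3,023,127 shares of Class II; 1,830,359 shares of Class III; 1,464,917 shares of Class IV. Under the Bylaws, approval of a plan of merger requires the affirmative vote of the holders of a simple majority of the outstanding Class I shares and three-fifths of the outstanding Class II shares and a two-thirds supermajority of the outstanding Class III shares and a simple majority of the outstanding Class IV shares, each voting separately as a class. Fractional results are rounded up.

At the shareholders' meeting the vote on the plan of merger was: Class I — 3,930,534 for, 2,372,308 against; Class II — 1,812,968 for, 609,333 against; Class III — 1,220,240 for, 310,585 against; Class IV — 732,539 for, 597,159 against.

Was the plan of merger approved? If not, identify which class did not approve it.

Not approved — the Class II shares did not give the required vote.

Class I: a majority of 7857017 is 3928509; 3,928,509 required, 3,930,534 in favor — approved.
Class II: 3/5 of 3023127 = 1813876.20, rounded up to 1813877; 1,813,877 required, 1,812,968 in favor — not approved.
Class III: 2/3 of 1830359 = 1220239.33, rounded up to 1220240; 1,220,240 required, 1,220,240 in favor — approved.
Class IV: a majority of 1464917 is 732459; 732,459 required, 732,539 in favor — approved.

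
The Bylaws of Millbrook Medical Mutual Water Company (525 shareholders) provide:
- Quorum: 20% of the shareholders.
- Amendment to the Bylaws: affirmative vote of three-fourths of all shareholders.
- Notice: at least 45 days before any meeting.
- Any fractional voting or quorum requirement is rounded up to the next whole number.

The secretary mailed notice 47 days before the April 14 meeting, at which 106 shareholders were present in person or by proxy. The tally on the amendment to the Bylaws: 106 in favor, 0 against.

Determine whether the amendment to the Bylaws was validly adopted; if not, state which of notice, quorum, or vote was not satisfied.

Notice: 47 days given; 45 required. Satisfied.
Quorum: 20% of 525 = 105; 106 present. Satisfied.
Vote: requires three-fourths of all shareholders (525); 3/4 of 525 = 393.75, rounded up to 394, so 394 needed; 106 in favor. Not satisfied.

Invalid — vote requirement not satisfied.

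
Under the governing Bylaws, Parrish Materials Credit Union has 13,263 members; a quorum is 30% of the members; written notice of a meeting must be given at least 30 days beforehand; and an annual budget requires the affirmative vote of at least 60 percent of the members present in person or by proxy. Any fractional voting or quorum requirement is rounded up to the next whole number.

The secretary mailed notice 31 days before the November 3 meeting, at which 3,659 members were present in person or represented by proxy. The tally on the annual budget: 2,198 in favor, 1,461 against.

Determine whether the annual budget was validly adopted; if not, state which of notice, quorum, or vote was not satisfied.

Invalid — quorum requirement not satisfied.

Notice: 31 days given; 30 required. Satisfied.
Quorum: 30% of 13,263 = 3,978.90, rounded up to 3,979; 3,659 present. Not satisfied.
Vote: requires three-fifths of those present (3,659); 3/5 of 3659 = 2195.40, rounded up to 2196, so 2,196 needed; 2,198 in favor. Satisfied.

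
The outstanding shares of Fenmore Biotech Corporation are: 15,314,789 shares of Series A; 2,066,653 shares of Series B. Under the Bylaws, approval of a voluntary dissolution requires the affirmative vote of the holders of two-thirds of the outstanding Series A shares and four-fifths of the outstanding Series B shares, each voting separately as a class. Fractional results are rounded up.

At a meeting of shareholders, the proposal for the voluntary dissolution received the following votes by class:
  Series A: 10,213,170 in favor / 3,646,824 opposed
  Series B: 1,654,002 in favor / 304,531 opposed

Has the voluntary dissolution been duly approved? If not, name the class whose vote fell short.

Series A: 2/3 of 15314789 = 10209859.33, rounded up to 10209860; 10,209,860 required, 10,213,170 in favor — approved.
Series B: 4/5 of 2066653 = 1653322.40, rounded up to 1653323; 1,653,323 required, 1,654,002 in favor — approved.

Approved — every class gave the required vote.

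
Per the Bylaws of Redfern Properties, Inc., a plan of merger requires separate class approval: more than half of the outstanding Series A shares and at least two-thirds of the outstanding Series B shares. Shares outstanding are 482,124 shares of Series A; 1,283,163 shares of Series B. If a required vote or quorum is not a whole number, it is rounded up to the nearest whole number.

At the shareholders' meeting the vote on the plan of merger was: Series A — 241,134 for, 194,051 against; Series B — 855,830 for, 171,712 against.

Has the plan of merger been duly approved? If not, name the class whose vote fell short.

Approved — every class gave the required vote.

Series A: a majority of 482124 is 241063; 241,063 required, 241,134 in favor — approved.
Series B: 2/3 of 1283163 = 855442; 855,442 required, 855,830 in favor — approved.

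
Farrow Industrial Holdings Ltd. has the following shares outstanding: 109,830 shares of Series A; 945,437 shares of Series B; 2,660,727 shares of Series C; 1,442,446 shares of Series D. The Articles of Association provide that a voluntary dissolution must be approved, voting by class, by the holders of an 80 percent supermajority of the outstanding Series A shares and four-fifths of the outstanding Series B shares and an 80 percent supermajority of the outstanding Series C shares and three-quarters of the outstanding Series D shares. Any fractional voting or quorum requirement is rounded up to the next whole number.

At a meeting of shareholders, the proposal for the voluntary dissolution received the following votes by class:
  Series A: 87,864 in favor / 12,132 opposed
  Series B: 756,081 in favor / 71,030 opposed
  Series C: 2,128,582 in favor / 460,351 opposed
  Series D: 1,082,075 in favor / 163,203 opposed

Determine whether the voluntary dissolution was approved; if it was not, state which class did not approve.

Series A: 4/5 of 109830 = 87864; 87,864 required, 87,864 in favor — approved.
Series B: 4/5 of 945437 = 756349.60, rounded up to 756350; 756,350 required, 756,081 in favor — not approved.
Series C: 4/5 of 2660727 = 2128581.60, rounded up to 2128582; 2,128,582 required, 2,128,582 in favor — approved.
Series D: 3/4 of 1442446 = 1081834.50, rounded up to 1081835; 1,081,835 required, 1,082,075 in favor — approved.

Not approved — the Series B shares did not give the required vote.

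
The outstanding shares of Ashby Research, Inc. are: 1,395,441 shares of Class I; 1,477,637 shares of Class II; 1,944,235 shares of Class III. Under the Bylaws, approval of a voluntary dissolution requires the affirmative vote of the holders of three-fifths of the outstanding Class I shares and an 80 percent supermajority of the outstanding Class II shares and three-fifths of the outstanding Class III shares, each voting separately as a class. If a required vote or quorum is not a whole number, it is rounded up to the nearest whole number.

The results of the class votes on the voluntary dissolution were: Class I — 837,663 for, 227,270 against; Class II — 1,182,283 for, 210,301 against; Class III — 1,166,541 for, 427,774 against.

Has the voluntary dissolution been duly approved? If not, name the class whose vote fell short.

Class I: 3/5 of 1395441 = 837264.60, rounded up to 837265; 837,265 required, 837,663 in favor — approved.
Class II: 4/5 of 1477637 = 1182109.60, rounded up to 1182110; 1,182,110 required, 1,182,283 in favor — approved.
Class III: 3/5 of 1944235 = 1166541; 1,166,541 required, 1,166,541 in favor — approved.

Approved — every class gave the required vote.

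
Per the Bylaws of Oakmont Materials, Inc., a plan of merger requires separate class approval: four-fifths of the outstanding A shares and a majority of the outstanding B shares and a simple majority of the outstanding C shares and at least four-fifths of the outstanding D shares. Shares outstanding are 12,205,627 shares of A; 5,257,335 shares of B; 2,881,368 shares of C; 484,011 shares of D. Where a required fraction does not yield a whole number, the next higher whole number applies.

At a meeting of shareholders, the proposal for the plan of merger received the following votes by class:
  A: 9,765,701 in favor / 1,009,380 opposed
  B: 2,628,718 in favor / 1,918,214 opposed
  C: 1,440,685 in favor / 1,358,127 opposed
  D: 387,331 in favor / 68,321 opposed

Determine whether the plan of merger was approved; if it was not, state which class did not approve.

A: 4/5 of 12205627 = 9764501.60, rounded up to 9764502; 9,764,502 required, 9,765,701 in favor — approved.
B: a majority of 5257335 is 2628668; 2,628,668 required, 2,628,718 in favor — approved.
C: a majority of 2881368 is 1440685; 1,440,685 required, 1,440,685 in favor — approved.
D: 4/5 of 484011 = 387208.80, rounded up to 387209; 387,209 required, 387,331 in favor — approved.

Approved — every class gave the required vote.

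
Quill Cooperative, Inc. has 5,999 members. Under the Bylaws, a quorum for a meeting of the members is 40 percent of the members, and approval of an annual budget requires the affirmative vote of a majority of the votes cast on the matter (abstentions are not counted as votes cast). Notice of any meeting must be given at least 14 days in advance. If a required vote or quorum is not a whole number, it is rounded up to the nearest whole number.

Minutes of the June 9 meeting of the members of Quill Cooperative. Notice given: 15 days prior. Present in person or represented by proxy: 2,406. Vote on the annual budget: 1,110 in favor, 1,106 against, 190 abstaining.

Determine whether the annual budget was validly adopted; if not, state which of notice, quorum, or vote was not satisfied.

Notice: 15 days given; 14 required. Satisfied.
Quorum: 40% of 5,999 = 2,399.60, rounded up to 2,400; 2,406 present. Satisfied.
Vote: requires a majority of the votes cast (2,406 − 190 abstaining = 2,216); a majority of 2216 is 1109, so 1,109 needed; 1,110 in favor. Satisfied.

Valid — all requirements satisfied.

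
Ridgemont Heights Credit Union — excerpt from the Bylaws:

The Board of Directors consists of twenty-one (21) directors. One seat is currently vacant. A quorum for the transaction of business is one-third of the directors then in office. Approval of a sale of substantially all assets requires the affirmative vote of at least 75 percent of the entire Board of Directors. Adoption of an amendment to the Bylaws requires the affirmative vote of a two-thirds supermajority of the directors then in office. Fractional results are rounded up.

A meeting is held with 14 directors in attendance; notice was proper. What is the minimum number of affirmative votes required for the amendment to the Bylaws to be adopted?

The amendment to the Bylaws requires two-thirds of the directors then in office (20).
2/3 of 20 = 13.33, rounded up to 14.

14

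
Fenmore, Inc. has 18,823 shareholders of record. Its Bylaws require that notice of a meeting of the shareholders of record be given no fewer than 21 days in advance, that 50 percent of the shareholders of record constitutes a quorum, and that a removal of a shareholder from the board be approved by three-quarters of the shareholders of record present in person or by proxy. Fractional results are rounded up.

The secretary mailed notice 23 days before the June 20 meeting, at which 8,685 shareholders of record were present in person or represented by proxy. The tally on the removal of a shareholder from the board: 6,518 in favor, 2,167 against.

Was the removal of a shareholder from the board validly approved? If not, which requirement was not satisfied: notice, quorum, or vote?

Invalid — quorum requirement not satisfied.

Notice: 23 days given; 21 required. Satisfied.
Quorum: 50% of 18,823 = 9,411.50, rounded up to 9,412; 8,685 present. Not satisfied.
Vote: requires three-fourths of those present (8,685); 3/4 of 8685 = 6513.75, rounded up to 6514, so 6,514 needed; 6,518 in favor. Satisfied.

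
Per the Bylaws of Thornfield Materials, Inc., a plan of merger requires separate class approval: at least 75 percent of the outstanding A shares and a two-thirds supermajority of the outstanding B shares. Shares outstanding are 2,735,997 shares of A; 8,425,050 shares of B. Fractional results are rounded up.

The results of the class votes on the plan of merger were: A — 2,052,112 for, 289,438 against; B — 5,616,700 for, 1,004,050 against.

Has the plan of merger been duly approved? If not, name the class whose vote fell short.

Approved — every class gave the required vote.

A: 3/4 of 2735997 = 2051997.75, rounded up to 2051998; 2,051,998 required, 2,052,112 in favor — approved.
B: 2/3 of 8425050 = 5616700; 5,616,700 required, 5,616,700 in favor — approved.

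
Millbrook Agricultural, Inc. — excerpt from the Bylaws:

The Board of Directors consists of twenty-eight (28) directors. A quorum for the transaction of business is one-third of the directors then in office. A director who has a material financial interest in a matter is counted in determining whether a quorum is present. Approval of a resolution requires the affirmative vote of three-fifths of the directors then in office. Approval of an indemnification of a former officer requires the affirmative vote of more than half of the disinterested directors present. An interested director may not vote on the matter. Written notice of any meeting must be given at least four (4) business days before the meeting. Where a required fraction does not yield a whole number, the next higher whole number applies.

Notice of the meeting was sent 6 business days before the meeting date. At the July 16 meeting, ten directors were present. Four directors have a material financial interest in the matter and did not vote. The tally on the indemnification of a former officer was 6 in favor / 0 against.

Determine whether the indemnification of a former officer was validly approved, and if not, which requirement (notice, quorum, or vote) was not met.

Notice: 6 business days given; 4 required (6 ≥ 4). Satisfied.
Quorum: 10 present (interested directors count toward quorum); quorum is 10. Satisfied.
Vote: the indemnification of a former officer requires a majority of the disinterested directors present (10 − 4 = 6). A majority of 6 is 4, so 4 affirmative votes are needed; 6 voted in favor. Satisfied.

Valid — all requirements satisfied.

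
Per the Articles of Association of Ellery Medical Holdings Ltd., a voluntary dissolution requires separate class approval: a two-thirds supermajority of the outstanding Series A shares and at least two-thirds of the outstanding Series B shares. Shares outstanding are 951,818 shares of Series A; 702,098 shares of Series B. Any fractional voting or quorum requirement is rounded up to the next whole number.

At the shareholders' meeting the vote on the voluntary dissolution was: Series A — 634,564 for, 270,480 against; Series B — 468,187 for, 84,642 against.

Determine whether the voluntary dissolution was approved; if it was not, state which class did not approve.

Approved — every class gave the required vote.

Series A: 2/3 of 951818 = 634545.33, rounded up to 634546; 634,546 required, 634,564 in favor — approved.
Series B: 2/3 of 702098 = 468065.33, rounded up to 468066; 468,066 required, 468,187 in favor — approved.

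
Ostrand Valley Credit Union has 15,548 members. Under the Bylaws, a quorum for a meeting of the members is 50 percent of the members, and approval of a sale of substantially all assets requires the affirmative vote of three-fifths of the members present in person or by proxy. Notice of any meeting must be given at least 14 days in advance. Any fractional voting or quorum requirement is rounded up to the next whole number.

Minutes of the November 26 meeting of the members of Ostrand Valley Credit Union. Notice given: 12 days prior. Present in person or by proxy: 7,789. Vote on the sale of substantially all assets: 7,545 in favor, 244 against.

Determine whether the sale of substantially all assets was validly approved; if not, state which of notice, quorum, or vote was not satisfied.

Invalid — notice requirement not satisfied.

Notice: 12 days given; 14 required. Not satisfied.
Quorum: 50% of 15,548 = 7,774; 7,789 present. Satisfied.
Vote: requires three-fifths of those present (7,789); 3/5 of 7789 = 4673.40, rounded up to 4674, so 4,674 needed; 7,545 in favor. Satisfied.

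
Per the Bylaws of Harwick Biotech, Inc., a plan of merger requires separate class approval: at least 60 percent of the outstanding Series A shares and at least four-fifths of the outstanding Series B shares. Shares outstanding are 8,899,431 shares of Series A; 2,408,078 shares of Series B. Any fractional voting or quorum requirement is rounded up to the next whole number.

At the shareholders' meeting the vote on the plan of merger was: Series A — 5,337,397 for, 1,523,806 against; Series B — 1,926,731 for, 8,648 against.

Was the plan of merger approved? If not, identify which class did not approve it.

Series A: 3/5 of 8899431 = 5339658.60, rounded up to 5339659; 5,339,659 required, 5,337,397 in favor — not approved.
Series B: 4/5 of 2408078 = 1926462.40, rounded up to 1926463; 1,926,463 required, 1,926,731 in favor — approved.

Not approved — the Series A shares did not give the required vote.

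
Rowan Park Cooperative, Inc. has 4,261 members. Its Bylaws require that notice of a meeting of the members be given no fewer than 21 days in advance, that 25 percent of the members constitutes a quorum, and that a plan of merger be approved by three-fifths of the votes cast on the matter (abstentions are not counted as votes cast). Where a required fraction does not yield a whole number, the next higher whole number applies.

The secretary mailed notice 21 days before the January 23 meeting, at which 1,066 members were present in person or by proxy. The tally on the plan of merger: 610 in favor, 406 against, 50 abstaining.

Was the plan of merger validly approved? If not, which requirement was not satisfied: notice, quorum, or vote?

Notice: 21 days given; 21 required. Satisfied.
Quorum: 25% of 4,261 = 1,065.25, rounded up to 1,066; 1,066 present. Satisfied.
Vote: requires three-fifths of the votes cast (1,066 − 50 abstaining = 1,016); 3/5 of 1016 = 609.60, rounded up to 610, so 610 needed; 610 in favor. Satisfied.

Valid — all requirements satisfied.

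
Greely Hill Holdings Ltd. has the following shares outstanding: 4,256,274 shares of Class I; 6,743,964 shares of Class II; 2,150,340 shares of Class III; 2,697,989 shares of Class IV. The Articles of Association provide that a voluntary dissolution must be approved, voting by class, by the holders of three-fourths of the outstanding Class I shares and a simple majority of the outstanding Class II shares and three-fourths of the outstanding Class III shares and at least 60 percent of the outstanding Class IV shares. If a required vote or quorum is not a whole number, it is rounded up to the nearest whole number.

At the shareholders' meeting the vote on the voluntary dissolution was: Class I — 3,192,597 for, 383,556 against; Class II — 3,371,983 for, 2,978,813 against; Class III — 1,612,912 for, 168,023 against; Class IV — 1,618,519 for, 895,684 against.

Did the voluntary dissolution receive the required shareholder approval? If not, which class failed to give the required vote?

Not approved — the Class IV shares did not give the required vote.

Class I: 3/4 of 4256274 = 3192205.50, rounded up to 3192206; 3,192,206 required, 3,192,597 in favor — approved.
Class II: a majority of 6743964 is 3371983; 3,371,983 required, 3,371,983 in favor — approved.
Class III: 3/4 of 2150340 = 1612755; 1,612,755 required, 1,612,912 in favor — approved.
Class IV: 3/5 of 2697989 = 1618793.40, rounded up to 1618794; 1,618,794 required, 1,618,519 in favor — not approved.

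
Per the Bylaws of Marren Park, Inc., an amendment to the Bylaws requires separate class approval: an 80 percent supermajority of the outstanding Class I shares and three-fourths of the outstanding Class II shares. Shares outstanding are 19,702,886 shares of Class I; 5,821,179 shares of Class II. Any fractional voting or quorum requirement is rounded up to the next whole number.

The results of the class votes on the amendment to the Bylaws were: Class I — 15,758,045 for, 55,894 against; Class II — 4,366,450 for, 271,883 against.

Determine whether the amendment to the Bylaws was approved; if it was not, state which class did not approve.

Class I: 4/5 of 19702886 = 15762308.80, rounded up to 15762309; 15,762,309 required, 15,758,045 in favor — not approved.
Class II: 3/4 of 5821179 = 4365884.25, rounded up to 4365885; 4,365,885 required, 4,366,450 in favor — approved.

Not approved — the Class I shares did not give the required vote.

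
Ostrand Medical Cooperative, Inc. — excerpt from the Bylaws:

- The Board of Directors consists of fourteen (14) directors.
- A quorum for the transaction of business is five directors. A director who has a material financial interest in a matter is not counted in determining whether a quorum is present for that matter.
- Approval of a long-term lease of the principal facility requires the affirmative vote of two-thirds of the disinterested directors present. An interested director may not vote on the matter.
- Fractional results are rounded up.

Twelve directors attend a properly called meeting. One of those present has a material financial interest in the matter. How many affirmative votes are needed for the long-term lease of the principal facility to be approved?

The long-term lease of the principal facility requires two-thirds of the disinterested directors present (12 − 1 = 11).
2/3 of 11 = 7.33, rounded up to 8.

8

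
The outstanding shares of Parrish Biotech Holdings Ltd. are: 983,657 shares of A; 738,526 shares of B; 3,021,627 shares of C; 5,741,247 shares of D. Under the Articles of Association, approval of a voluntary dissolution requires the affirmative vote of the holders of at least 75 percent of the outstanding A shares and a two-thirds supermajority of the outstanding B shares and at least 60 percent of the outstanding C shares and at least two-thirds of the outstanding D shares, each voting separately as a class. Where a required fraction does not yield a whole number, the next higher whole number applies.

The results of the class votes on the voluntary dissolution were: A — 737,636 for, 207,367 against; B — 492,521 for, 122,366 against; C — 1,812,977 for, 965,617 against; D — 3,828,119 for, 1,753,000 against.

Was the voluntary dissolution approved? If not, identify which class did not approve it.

A: 3/4 of 983657 = 737742.75, rounded up to 737743; 737,743 required, 737,636 in favor — not approved.
B: 2/3 of 738526 = 492350.67, rounded up to 492351; 492,351 required, 492,521 in favor — approved.
C: 3/5 of 3021627 = 1812976.20, rounded up to 1812977; 1,812,977 required, 1,812,977 in favor — approved.
D: 2/3 of 5741247 = 3827498; 3,827,498 required, 3,828,119 in favor — approved.

Not approved — the A shares did not give the required vote.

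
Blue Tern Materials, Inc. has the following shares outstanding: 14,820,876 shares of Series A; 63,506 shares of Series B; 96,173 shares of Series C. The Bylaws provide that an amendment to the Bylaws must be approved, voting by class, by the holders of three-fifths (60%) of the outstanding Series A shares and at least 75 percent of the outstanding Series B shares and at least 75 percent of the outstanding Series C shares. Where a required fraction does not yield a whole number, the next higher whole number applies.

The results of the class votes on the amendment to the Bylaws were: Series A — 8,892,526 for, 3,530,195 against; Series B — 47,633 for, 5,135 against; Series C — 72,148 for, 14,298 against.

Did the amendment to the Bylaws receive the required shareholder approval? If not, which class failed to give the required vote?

Series A: 3/5 of 14820876 = 8892525.60, rounded up to 8892526; 8,892,526 required, 8,892,526 in favor — approved.
Series B: 3/4 of 63506 = 47629.50, rounded up to 47630; 47,630 required, 47,633 in favor — approved.
Series C: 3/4 of 96173 = 72129.75, rounded up to 72130; 72,130 required, 72,148 in favor — approved.

Approved — every class gave the required vote.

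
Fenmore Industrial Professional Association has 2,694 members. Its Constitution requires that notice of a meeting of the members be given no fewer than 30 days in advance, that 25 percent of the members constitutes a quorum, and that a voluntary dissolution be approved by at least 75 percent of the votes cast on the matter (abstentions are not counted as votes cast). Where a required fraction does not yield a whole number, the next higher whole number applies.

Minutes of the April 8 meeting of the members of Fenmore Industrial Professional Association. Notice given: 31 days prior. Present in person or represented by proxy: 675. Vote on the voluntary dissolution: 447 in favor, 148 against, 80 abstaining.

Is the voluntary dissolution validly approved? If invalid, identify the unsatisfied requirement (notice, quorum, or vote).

Notice: 31 days given; 30 required. Satisfied.
Quorum: 25% of 2,694 = 673.50, rounded up to 674; 675 present. Satisfied.
Vote: requires three-fourths of the votes cast (675 − 80 abstaining = 595); 3/4 of 595 = 446.25, rounded up to 447, so 447 needed; 447 in favor. Satisfied.

Valid — all requirements satisfied.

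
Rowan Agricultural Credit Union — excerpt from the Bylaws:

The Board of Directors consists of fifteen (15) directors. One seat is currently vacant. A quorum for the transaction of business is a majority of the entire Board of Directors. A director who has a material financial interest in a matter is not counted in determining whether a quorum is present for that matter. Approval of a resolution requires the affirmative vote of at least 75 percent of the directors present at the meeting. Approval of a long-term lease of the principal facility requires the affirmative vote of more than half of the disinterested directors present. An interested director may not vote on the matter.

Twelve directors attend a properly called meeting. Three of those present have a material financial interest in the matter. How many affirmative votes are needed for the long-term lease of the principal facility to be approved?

5

The long-term lease of the principal facility requires a majority of the disinterested directors present (12 − 3 = 9).
A majority of 9 is 5.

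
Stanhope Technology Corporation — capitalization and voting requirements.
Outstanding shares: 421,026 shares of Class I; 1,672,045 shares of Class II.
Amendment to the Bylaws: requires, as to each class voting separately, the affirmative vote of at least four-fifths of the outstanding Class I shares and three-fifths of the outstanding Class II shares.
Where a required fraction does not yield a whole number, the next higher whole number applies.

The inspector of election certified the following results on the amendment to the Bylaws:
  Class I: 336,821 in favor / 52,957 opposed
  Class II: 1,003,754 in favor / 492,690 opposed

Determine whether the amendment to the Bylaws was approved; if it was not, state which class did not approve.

Approved — every class gave the required vote.

Class I: 4/5 of 421026 = 336820.80, rounded up to 336821; 336,821 required, 336,821 in favor — approved.
Class II: 3/5 of 1672045 = 1003227; 1,003,227 required, 1,003,754 in favor — approved.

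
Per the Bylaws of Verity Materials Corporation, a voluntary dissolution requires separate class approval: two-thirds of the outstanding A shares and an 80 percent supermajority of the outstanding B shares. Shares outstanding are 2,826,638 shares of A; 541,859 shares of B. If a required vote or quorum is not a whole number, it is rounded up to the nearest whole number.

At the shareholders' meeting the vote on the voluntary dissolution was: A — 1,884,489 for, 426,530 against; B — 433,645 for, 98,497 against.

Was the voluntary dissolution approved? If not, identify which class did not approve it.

A: 2/3 of 2826638 = 1884425.33, rounded up to 1884426; 1,884,426 required, 1,884,489 in favor — approved.
B: 4/5 of 541859 = 433487.20, rounded up to 433488; 433,488 required, 433,645 in favor — approved.

Approved — every class gave the required vote.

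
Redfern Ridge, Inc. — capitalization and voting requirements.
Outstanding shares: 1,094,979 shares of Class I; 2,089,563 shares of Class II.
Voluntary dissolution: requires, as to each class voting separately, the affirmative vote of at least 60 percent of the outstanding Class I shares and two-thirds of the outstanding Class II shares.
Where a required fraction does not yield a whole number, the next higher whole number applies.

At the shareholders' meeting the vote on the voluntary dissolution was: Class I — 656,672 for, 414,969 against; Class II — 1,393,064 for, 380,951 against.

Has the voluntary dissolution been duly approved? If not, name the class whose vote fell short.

Not approved — the Class I shares did not give the required vote.

Class I: 3/5 of 1094979 = 656987.40, rounded up to 656988; 656,988 required, 656,672 in favor — not approved.
Class II: 2/3 of 2089563 = 1393042; 1,393,042 required, 1,393,064 in favor — approved.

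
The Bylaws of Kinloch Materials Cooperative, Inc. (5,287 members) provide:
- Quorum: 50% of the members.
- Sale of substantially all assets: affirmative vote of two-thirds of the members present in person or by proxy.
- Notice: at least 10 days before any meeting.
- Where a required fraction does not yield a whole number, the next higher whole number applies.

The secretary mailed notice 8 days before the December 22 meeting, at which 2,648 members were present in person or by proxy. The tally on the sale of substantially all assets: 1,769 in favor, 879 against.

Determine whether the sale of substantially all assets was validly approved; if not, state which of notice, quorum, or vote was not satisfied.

Notice: 8 days given; 10 required. Not satisfied.
Quorum: 50% of 5,287 = 2,643.50, rounded up to 2,644; 2,648 present. Satisfied.
Vote: requires two-thirds of those present (2,648); 2/3 of 2648 = 1765.33, rounded up to 1766, so 1,766 needed; 1,769 in favor. Satisfied.

Invalid — notice requirement not satisfied.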